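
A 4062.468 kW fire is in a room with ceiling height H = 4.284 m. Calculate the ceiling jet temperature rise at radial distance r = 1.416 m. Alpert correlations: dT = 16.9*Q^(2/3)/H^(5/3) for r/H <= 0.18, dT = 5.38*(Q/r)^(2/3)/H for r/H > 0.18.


r/H = 1.416 / 4.284 = 0.33053
r/H > 0.18, so dT = 5.38*(Q/r)^(2/3)/H
Q/r = 2869.0
(Q/r)^(2/3) = 201.91
dT = 5.38 * 201.91 / 4.284 = 253.56 K

253.56 K


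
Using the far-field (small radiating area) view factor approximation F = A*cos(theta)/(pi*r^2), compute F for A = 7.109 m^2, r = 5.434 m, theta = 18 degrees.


cos(18 deg) = 0.95106
pi*r^2 = 92.766
F = 7.109 * 0.95106 / 92.766 = 0.072883

0.072883


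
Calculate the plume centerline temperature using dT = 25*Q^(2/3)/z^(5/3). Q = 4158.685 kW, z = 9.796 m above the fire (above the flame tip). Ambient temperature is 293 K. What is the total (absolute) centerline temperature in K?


Q^(2/3) = 258.61
z^(5/3) = 44.849
dT = 25 * 258.61 / 44.849 = 144.15 K
T = 293 + 144.15 = 437.15 K

437.15 K


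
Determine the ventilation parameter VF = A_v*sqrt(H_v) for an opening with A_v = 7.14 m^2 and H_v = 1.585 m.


sqrt(H_v) = 1.2590
VF = 7.14 * 1.2590 = 8.9890 m^(5/2)

8.9890 m^(5/2)


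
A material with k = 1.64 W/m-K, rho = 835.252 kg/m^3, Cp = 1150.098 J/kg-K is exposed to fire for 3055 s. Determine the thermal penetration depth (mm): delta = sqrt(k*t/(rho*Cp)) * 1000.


alpha = 1.64 / (835.252 * 1150.098) = 1.7072e-06 m^2/s
alpha * t = 0.0052156
delta = sqrt(0.0052156) * 1000 = 72.219 mm

72.219 mm


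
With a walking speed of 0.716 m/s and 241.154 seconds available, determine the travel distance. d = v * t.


d = 0.716 * 241.154 = 172.67 m

172.67 m


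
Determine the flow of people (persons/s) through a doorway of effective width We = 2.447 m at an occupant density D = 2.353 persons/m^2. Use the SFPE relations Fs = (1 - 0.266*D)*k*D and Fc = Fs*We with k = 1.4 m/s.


1 - 0.266*D = 1 - 0.266*2.353 = 0.37410
Fs = 0.37410 * 1.4 * 2.353 = 1.2324 persons/(s*m)
Fc = 1.2324 * 2.447 = 3.0156 persons/s

3.0156 persons/s


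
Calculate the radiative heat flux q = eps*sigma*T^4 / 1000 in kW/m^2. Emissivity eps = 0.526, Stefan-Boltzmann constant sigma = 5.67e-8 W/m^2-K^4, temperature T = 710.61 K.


T^4 = 2.5499e+11
q = 0.526 * 5.67e-8 * 2.5499e+11 / 1000 = 7.6049 kW/m^2

7.6049 kW/m^2


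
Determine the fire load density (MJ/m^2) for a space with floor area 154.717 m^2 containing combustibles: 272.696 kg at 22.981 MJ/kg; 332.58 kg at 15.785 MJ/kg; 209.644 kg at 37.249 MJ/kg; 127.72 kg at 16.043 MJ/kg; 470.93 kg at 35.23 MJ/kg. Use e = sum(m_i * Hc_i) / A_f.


Total energy = 272.696*22.981 + 332.58*15.785 + 209.644*37.249 + 127.72*16.043 + 470.93*35.23
= 6266.827 + 5249.775 + 7809.029 + 2049.012 + 16590.86
= 37965.51 MJ
e = 37965.51 / 154.717 = 245.39 MJ/m^2

245.39 MJ/m^2


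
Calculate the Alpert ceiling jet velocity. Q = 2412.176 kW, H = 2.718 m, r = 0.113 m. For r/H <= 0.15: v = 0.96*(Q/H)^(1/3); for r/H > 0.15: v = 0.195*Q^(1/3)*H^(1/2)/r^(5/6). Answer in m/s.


r/H = 0.113 / 2.718 = 0.041575
r/H <= 0.15, so v = 0.96*(Q/H)^(1/3)
Q/H = 887.48
(Q/H)^(1/3) = 9.6099
v = 0.96 * 9.6099 = 9.2255 m/s

9.2255 m/s


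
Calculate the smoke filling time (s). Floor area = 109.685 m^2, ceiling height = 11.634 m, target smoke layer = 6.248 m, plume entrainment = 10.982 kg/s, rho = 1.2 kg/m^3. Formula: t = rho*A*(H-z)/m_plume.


H - z = 5.386 m
t = 1.2 * 109.685 * 5.386 / 10.982 = 64.553 s

64.553 s


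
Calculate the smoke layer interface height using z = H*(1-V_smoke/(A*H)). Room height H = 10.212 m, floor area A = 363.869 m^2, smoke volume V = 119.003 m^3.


V/(A*H) = 0.032026
1 - 0.032026 = 0.96797
z = 10.212 * 0.96797 = 9.8850 m

9.8850 m


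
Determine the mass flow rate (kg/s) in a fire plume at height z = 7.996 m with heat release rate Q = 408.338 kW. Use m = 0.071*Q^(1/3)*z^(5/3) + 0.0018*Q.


Q^(1/3) = 7.4189
z^(5/3) = 31.973
First term = 0.071 * 7.4189 * 31.973 = 16.842
Second term = 0.0018 * 408.338 = 0.73501
m = 17.577 kg/s

17.577 kg/s


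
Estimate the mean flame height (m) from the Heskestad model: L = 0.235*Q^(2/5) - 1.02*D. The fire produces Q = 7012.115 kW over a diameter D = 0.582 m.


Q^(2/5) = 34.541
0.235 * Q^(2/5) = 8.1172
1.02 * D = 0.59364
L = 7.5236 m

7.5236 m


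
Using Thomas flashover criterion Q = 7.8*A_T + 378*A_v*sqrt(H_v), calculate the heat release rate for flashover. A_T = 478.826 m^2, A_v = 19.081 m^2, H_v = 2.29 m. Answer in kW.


7.8*A_T = 3734.8
sqrt(H_v) = 1.5133
378*A_v*sqrt(H_v) = 10915
Q = 3734.8 + 10915 = 14650 kW

14650 kW


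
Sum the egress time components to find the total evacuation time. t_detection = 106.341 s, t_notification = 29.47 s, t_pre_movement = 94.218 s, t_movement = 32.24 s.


Total = 106.341 + 29.47 + 94.218 + 32.24 = 262.269 s

262.269 s


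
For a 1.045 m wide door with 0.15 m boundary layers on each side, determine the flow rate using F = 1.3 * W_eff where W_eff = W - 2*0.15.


W_eff = 1.045 - 0.30 = 0.745 m
F = 1.3 * 0.745 = 0.96850 persons/s

0.96850 persons/s


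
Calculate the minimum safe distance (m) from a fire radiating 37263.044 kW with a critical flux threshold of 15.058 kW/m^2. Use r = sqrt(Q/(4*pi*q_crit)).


4*pi*q_crit = 189.22
Q/(4*pi*q_crit) = 196.93
r = sqrt(196.93) = 14.033 m

14.033 m


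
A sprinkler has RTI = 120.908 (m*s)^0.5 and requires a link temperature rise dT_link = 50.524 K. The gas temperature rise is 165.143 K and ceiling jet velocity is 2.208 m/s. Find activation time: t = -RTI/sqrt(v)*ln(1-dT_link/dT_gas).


dT_link/dT_gas = 0.30594
ln(1 - 0.30594) = -0.36520
t = -120.908 / sqrt(2.208) * -0.36520 = 29.716 s

29.716 s


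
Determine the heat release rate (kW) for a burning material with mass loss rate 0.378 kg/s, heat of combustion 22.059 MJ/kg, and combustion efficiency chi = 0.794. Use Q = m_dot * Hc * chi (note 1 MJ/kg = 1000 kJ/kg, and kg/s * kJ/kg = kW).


Hc = 22.059 MJ/kg = 22.059 * 1000 kJ/kg = 22059 kJ/kg
Q = 0.378 kg/s * 22059 kJ/kg * 0.794 = 6620.6 kW

6620.6 kW


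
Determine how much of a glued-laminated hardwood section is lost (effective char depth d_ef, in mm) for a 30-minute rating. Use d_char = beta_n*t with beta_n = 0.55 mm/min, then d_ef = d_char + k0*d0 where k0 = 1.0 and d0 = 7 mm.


d_char = 0.55 * 30 = 16.5 mm
d_ef = 16.5 + 1.0*7 = 23.5 mm

23.5 mm


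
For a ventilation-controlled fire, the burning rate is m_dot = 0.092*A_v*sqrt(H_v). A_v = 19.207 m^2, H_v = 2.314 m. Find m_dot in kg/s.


sqrt(H_v) = 1.5212
m_dot = 0.092 * 19.207 * 1.5212 = 2.6880 kg/s

2.6880 kg/s


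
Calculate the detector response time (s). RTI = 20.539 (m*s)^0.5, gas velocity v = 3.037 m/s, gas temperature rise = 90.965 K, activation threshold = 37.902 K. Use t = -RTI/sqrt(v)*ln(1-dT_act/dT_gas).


dT_act/dT_gas = 0.41667
ln(1 - 0.41667) = -0.53899
t = -20.539 / sqrt(3.037) * -0.53899 = 6.3525 s

6.3525 s


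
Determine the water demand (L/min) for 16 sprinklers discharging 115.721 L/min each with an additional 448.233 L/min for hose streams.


Sprinkler demand = 16 * 115.721 = 1851.536 L/min
Total = 1851.536 + 448.233 = 2299.769 L/min

2299.769 L/min


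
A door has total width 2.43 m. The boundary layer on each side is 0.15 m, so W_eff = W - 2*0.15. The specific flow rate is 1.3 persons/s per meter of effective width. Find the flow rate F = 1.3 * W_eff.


W_eff = 2.43 - 0.30 = 2.13 m
F = 1.3 * 2.13 = 2.769 persons/s

2.769 persons/s


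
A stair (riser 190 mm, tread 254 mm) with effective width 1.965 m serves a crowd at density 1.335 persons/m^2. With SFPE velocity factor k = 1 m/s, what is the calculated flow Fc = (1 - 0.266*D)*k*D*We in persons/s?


1 - 0.266*D = 1 - 0.266*1.335 = 0.64489
Fs = 0.64489 * 1 * 1.335 = 0.86093 persons/(s*m)
Fc = 0.86093 * 1.965 = 1.6917 persons/s

1.6917 persons/s


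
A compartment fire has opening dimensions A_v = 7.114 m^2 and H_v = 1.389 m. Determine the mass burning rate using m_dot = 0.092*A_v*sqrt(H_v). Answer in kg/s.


sqrt(H_v) = 1.1786
m_dot = 0.092 * 7.114 * 1.1786 = 0.77135 kg/s

0.77135 kg/s


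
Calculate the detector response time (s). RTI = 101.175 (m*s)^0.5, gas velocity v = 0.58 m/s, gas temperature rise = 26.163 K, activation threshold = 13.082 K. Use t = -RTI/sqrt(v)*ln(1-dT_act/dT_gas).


dT_act/dT_gas = 0.50002
ln(1 - 0.50002) = -0.69319
t = -101.175 / sqrt(0.58) * -0.69319 = 92.089 s

92.089 s


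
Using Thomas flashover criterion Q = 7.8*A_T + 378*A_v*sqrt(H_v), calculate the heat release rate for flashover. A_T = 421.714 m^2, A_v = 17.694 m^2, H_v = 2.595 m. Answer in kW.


7.8*A_T = 3289.4
sqrt(H_v) = 1.6109
378*A_v*sqrt(H_v) = 10774
Q = 3289.4 + 10774 = 14064 kW

14064 kW


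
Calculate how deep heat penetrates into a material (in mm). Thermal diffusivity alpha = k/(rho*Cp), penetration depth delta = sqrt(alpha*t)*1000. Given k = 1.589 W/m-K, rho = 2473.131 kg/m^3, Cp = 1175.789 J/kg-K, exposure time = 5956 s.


alpha = 1.589 / (2473.131 * 1175.789) = 5.4645e-07 m^2/s
alpha * t = 0.0032546
delta = sqrt(0.0032546) * 1000 = 57.049 mm

57.049 mm


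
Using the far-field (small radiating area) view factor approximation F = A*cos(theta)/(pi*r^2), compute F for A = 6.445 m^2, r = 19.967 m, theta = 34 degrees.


cos(34 deg) = 0.82904
pi*r^2 = 1252.5
F = 6.445 * 0.82904 / 1252.5 = 0.0042660

0.0042660


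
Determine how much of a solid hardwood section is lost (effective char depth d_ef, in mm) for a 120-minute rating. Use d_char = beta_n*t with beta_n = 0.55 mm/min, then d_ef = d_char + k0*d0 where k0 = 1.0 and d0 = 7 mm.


d_char = 0.55 * 120 = 66 mm
d_ef = 66 + 1.0*7 = 73 mm

73 mm


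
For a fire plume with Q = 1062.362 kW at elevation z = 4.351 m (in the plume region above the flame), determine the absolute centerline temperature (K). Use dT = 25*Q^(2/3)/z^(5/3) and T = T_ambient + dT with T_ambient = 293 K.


Q^(2/3) = 104.12
z^(5/3) = 11.596
dT = 25 * 104.12 / 11.596 = 224.46 K
T = 293 + 224.46 = 517.46 K

517.46 K


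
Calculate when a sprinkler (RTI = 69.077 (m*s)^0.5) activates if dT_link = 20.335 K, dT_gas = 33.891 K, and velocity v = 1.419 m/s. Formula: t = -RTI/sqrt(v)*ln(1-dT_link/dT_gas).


dT_link/dT_gas = 0.60001
ln(1 - 0.60001) = -0.91632
t = -69.077 / sqrt(1.419) * -0.91632 = 53.136 s

53.136 s


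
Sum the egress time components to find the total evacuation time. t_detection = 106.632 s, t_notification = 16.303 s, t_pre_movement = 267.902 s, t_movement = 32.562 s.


Total = 106.632 + 16.303 + 267.902 + 32.562 = 423.399 s

423.399 s


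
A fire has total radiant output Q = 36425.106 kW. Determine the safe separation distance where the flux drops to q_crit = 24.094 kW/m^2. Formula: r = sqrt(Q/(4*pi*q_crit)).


4*pi*q_crit = 302.77
Q/(4*pi*q_crit) = 120.30
r = sqrt(120.30) = 10.968 m

10.968 m


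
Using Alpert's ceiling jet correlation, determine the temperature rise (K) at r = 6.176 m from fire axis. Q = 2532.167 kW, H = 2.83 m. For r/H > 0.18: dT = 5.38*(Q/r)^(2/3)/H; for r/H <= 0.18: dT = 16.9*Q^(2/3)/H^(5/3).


r/H = 6.176 / 2.83 = 2.1823
r/H > 0.18, so dT = 5.38*(Q/r)^(2/3)/H
Q/r = 410.00
(Q/r)^(2/3) = 55.190
dT = 5.38 * 55.190 / 2.83 = 104.92 K

104.92 K


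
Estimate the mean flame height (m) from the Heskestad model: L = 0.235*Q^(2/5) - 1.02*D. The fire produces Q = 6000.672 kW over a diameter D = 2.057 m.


Q^(2/5) = 32.455
0.235 * Q^(2/5) = 7.6269
1.02 * D = 2.0981
L = 5.5288 m

5.5288 m


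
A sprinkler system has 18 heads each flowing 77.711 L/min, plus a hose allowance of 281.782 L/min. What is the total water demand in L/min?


Sprinkler demand = 18 * 77.711 = 1398.798 L/min
Total = 1398.798 + 281.782 = 1680.58 L/min

1680.58 L/min


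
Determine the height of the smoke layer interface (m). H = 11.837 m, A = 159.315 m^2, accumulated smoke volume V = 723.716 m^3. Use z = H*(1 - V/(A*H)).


V/(A*H) = 0.38377
1 - 0.38377 = 0.61623
z = 11.837 * 0.61623 = 7.2943 m

7.2943 m


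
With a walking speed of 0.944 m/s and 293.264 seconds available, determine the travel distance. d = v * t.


d = 0.944 * 293.264 = 276.84 m

276.84 m


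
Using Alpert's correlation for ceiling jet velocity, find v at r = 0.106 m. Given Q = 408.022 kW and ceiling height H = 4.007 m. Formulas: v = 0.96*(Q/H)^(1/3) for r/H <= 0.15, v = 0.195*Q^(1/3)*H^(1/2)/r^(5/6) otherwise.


r/H = 0.106 / 4.007 = 0.026454
r/H <= 0.15, so v = 0.96*(Q/H)^(1/3)
Q/H = 101.83
(Q/H)^(1/3) = 4.6697
v = 0.96 * 4.6697 = 4.4829 m/s

4.4829 m/s


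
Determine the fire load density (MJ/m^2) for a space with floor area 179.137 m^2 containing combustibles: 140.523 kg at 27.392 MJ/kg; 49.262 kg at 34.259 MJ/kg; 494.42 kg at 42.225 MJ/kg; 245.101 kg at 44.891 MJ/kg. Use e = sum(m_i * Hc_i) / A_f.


Total energy = 140.523*27.392 + 49.262*34.259 + 494.42*42.225 + 245.101*44.891
= 3849.206 + 1687.667 + 20876.88 + 11002.83
= 37416.59 MJ
e = 37416.59 / 179.137 = 208.87 MJ/m^2

208.87 MJ/m^2


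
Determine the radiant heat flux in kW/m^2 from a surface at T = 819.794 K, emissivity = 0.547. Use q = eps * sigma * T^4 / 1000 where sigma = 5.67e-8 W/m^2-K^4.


T^4 = 4.5167e+11
q = 0.547 * 5.67e-8 * 4.5167e+11 / 1000 = 14.008 kW/m^2

14.008 kW/m^2


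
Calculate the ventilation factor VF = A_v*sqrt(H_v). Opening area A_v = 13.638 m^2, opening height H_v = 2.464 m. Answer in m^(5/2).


sqrt(H_v) = 1.5697
VF = 13.638 * 1.5697 = 21.408 m^(5/2)

21.408 m^(5/2)


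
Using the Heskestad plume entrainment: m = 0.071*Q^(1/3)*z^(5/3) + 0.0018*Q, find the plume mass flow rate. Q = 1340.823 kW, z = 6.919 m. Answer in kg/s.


Q^(1/3) = 11.027
z^(5/3) = 25.123
First term = 0.071 * 11.027 * 25.123 = 19.669
Second term = 0.0018 * 1340.823 = 2.4135
m = 22.083 kg/s

22.083 kg/s


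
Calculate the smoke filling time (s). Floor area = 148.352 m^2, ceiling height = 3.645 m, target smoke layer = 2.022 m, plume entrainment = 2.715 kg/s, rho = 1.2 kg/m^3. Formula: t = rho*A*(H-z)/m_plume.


H - z = 1.623 m
t = 1.2 * 148.352 * 1.623 / 2.715 = 106.42 s

106.42 s


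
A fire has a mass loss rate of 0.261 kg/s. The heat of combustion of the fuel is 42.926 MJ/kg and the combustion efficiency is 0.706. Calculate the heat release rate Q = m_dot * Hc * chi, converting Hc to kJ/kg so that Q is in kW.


Hc = 42.926 MJ/kg = 42.926 * 1000 kJ/kg = 42926 kJ/kg
Q = 0.261 kg/s * 42926 kJ/kg * 0.706 = 7909.8 kW

7909.8 kW


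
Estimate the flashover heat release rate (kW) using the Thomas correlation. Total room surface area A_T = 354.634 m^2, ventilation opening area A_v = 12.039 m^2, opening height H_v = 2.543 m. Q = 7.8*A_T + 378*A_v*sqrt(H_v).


7.8*A_T = 2766.1
sqrt(H_v) = 1.5947
378*A_v*sqrt(H_v) = 7257.0
Q = 2766.1 + 7257.0 = 10023 kW

10023 kW


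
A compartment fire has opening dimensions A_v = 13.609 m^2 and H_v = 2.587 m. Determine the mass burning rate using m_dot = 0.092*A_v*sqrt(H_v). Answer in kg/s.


sqrt(H_v) = 1.6084
m_dot = 0.092 * 13.609 * 1.6084 = 2.0138 kg/s

2.0138 kg/s


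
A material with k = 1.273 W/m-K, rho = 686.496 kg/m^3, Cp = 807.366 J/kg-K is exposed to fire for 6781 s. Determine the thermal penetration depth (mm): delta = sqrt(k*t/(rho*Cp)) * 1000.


alpha = 1.273 / (686.496 * 807.366) = 2.2968e-06 m^2/s
alpha * t = 0.015574
delta = sqrt(0.015574) * 1000 = 124.80 mm

124.80 mm


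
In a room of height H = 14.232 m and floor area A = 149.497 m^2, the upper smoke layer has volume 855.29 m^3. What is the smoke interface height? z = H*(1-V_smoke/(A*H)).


V/(A*H) = 0.40199
1 - 0.40199 = 0.59801
z = 14.232 * 0.59801 = 8.5109 m

8.5109 m


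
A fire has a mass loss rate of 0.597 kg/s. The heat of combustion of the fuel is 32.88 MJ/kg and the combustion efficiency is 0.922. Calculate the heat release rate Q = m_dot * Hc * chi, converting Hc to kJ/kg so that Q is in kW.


Hc = 32.88 MJ/kg = 32.88 * 1000 kJ/kg = 32880 kJ/kg
Q = 0.597 kg/s * 32880 kJ/kg * 0.922 = 18098 kW

18098 kW


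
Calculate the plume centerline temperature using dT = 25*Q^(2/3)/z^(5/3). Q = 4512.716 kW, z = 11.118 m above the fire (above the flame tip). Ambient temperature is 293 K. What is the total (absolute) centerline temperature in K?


Q^(2/3) = 273.08
z^(5/3) = 55.383
dT = 25 * 273.08 / 55.383 = 123.27 K
T = 293 + 123.27 = 416.27 K

416.27 K


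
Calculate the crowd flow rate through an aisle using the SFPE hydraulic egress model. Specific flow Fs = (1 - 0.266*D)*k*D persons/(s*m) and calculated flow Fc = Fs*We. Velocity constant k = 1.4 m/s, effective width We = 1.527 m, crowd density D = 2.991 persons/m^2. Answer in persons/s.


1 - 0.266*D = 1 - 0.266*2.991 = 0.20439
Fs = 0.20439 * 1.4 * 2.991 = 0.85588 persons/(s*m)
Fc = 0.85588 * 1.527 = 1.3069 persons/s

1.3069 persons/s


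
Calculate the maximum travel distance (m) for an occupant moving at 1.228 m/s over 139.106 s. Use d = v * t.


d = 1.228 * 139.106 = 170.82 m

170.82 m


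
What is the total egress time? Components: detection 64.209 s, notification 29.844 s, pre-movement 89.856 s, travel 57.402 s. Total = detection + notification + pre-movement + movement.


Total = 64.209 + 29.844 + 89.856 + 57.402 = 241.311 s

241.311 s


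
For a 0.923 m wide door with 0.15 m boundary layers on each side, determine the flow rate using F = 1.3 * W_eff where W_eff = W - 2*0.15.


W_eff = 0.923 - 0.30 = 0.623 m
F = 1.3 * 0.623 = 0.80990 persons/s

0.80990 persons/s


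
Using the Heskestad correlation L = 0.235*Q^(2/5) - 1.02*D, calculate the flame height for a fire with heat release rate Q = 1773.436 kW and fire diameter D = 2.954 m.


Q^(2/5) = 19.931
0.235 * Q^(2/5) = 4.6838
1.02 * D = 3.0131
L = 1.6707 m

1.6707 m


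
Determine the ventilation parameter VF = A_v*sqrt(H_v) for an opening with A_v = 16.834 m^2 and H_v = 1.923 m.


sqrt(H_v) = 1.3867
VF = 16.834 * 1.3867 = 23.344 m^(5/2)

23.344 m^(5/2)


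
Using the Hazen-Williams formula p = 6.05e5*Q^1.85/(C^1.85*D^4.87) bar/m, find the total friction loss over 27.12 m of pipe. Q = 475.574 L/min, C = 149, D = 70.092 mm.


Q^1.85 = 89713
C^1.85 = 10481
D^4.87 = 9.7366e+08
p/m = 0.0053187 bar/m
p_total = 0.0053187 * 27.12 = 0.14424 bar

0.14424 bar


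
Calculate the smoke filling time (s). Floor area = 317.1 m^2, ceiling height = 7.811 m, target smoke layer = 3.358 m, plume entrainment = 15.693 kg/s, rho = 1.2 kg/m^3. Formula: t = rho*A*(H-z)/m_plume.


H - z = 4.453 m
t = 1.2 * 317.1 * 4.453 / 15.693 = 107.98 s

107.98 s


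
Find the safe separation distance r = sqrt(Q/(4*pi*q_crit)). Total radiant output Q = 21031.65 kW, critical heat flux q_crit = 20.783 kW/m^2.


4*pi*q_crit = 261.17
Q/(4*pi*q_crit) = 80.530
r = sqrt(80.530) = 8.9738 m

8.9738 m


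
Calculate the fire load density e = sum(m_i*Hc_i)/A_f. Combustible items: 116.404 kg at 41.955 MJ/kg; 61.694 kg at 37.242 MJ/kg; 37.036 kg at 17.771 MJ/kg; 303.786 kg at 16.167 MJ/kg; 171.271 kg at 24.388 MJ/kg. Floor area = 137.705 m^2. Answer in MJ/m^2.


Total energy = 116.404*41.955 + 61.694*37.242 + 37.036*17.771 + 303.786*16.167 + 171.271*24.388
= 4883.730 + 2297.608 + 658.1668 + 4911.308 + 4176.957
= 16927.77 MJ
e = 16927.77 / 137.705 = 122.93 MJ/m^2

122.93 MJ/m^2


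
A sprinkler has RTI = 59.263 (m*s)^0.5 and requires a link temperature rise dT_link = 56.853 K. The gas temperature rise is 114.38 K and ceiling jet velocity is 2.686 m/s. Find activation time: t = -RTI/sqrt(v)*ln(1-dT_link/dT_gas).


dT_link/dT_gas = 0.49705
ln(1 - 0.49705) = -0.68727
t = -59.263 / sqrt(2.686) * -0.68727 = 24.852 s

24.852 s


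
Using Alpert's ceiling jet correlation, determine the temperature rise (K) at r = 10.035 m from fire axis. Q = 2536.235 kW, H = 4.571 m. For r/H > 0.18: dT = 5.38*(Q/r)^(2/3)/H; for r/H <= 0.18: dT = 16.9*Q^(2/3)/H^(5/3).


r/H = 10.035 / 4.571 = 2.1954
r/H > 0.18, so dT = 5.38*(Q/r)^(2/3)/H
Q/r = 252.74
(Q/r)^(2/3) = 39.974
dT = 5.38 * 39.974 / 4.571 = 47.049 K

47.049 K


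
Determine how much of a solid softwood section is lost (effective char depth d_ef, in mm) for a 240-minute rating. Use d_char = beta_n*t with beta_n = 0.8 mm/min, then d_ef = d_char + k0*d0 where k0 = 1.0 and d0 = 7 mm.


d_char = 0.8 * 240 = 192 mm
d_ef = 192 + 1.0*7 = 199 mm

199 mm


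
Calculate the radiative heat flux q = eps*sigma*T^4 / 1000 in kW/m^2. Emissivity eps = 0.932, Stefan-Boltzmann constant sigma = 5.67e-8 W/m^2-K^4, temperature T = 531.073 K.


T^4 = 7.9546e+10
q = 0.932 * 5.67e-8 * 7.9546e+10 / 1000 = 4.2035 kW/m^2

4.2035 kW/m^2


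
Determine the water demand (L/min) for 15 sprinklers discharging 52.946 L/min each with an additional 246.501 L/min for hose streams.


Sprinkler demand = 15 * 52.946 = 794.19 L/min
Total = 794.19 + 246.501 = 1040.691 L/min

1040.691 L/min


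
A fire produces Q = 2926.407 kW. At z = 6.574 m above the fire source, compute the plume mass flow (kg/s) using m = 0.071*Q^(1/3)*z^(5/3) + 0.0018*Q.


Q^(1/3) = 14.304
z^(5/3) = 23.070
First term = 0.071 * 14.304 * 23.070 = 23.429
Second term = 0.0018 * 2926.407 = 5.2675
m = 28.696 kg/s

28.696 kg/s


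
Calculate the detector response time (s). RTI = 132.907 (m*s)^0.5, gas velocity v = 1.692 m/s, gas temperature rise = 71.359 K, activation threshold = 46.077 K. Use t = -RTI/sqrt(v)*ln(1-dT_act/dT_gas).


dT_act/dT_gas = 0.64571
ln(1 - 0.64571) = -1.0376
t = -132.907 / sqrt(1.692) * -1.0376 = 106.02 s

106.02 s


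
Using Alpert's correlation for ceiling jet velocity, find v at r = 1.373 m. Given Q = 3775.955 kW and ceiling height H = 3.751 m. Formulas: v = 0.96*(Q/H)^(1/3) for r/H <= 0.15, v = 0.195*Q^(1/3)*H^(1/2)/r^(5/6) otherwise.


r/H = 1.373 / 3.751 = 0.36604
r/H > 0.15, so v = 0.195*Q^(1/3)*H^(1/2)/r^(5/6)
Q^(1/3) = 15.572
H^(1/2) = 1.9367
r^(5/6) = 1.3023
v = 0.195 * 15.572 * 1.9367 / 1.3023 = 4.5157 m/s

4.5157 m/s


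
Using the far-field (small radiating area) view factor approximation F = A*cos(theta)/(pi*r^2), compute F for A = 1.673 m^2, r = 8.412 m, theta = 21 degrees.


cos(21 deg) = 0.93358
pi*r^2 = 222.30
F = 1.673 * 0.93358 / 222.30 = 0.0070259

0.0070259


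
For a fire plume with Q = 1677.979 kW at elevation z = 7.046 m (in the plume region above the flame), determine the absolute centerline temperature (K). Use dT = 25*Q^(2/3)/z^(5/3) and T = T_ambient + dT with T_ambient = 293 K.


Q^(2/3) = 141.21
z^(5/3) = 25.896
dT = 25 * 141.21 / 25.896 = 136.32 K
T = 293 + 136.32 = 429.32 K

429.32 K


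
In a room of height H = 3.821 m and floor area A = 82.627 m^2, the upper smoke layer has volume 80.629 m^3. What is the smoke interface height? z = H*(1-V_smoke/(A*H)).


V/(A*H) = 0.25538
1 - 0.25538 = 0.74462
z = 3.821 * 0.74462 = 2.8452 m

2.8452 m


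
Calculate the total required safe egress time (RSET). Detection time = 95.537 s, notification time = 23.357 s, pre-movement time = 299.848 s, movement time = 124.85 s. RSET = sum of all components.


Total = 95.537 + 23.357 + 299.848 + 124.85 = 543.592 s

543.592 s


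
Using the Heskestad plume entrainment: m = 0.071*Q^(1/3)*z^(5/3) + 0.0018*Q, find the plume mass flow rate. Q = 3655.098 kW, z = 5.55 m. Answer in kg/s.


Q^(1/3) = 15.404
z^(5/3) = 17.398
First term = 0.071 * 15.404 * 17.398 = 19.027
Second term = 0.0018 * 3655.098 = 6.5792
m = 25.607 kg/s

25.607 kg/s


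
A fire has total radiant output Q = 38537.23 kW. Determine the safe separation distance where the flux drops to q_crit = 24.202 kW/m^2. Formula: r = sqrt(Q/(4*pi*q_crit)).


4*pi*q_crit = 304.13
Q/(4*pi*q_crit) = 126.71
r = sqrt(126.71) = 11.257 m

11.257 m


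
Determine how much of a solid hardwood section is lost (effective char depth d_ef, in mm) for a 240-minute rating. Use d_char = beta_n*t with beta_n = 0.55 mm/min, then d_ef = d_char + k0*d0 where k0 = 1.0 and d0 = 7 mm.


d_char = 0.55 * 240 = 132 mm
d_ef = 132 + 1.0*7 = 139 mm

139 mm


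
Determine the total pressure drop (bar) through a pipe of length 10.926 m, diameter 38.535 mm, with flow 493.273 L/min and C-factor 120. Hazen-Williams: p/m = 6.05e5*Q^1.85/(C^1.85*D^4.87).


Q^1.85 = 95987
C^1.85 = 7022.4
D^4.87 = 5.2859e+07
p/m = 0.15645 bar/m
p_total = 0.15645 * 10.926 = 1.7093 bar

1.7093 bar


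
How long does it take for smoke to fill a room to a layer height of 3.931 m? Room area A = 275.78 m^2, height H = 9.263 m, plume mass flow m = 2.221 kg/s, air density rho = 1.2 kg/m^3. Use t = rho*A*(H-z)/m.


H - z = 5.332 m
t = 1.2 * 275.78 * 5.332 / 2.221 = 794.48 s

794.48 s


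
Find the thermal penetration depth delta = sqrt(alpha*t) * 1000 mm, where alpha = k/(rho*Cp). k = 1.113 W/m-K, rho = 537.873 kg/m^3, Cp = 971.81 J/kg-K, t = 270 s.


alpha = 1.113 / (537.873 * 971.81) = 2.1293e-06 m^2/s
alpha * t = 0.00057491
delta = sqrt(0.00057491) * 1000 = 23.977 mm

23.977 mm


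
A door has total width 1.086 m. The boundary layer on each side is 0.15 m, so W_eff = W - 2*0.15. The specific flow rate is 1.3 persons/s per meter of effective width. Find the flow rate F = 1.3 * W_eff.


W_eff = 1.086 - 0.30 = 0.786 m
F = 1.3 * 0.786 = 1.0218 persons/s

1.0218 persons/s


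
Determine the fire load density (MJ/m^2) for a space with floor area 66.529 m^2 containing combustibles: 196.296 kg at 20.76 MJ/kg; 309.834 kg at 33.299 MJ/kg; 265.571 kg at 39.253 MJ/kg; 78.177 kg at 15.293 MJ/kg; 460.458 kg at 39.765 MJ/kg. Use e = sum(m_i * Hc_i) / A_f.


Total energy = 196.296*20.76 + 309.834*33.299 + 265.571*39.253 + 78.177*15.293 + 460.458*39.765
= 4075.105 + 10317.16 + 10424.46 + 1195.561 + 18310.11
= 44322.40 MJ
e = 44322.40 / 66.529 = 666.21 MJ/m^2

666.21 MJ/m^2


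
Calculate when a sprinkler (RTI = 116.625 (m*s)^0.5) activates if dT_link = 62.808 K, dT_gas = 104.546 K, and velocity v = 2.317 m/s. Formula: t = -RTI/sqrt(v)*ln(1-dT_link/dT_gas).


dT_link/dT_gas = 0.60077
ln(1 - 0.60077) = -0.91822
t = -116.625 / sqrt(2.317) * -0.91822 = 70.351 s

70.351 s


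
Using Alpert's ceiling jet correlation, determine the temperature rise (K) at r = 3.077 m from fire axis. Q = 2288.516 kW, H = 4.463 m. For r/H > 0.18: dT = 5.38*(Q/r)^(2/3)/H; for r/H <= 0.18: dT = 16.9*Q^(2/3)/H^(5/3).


r/H = 3.077 / 4.463 = 0.68945
r/H > 0.18, so dT = 5.38*(Q/r)^(2/3)/H
Q/r = 743.75
(Q/r)^(2/3) = 82.089
dT = 5.38 * 82.089 / 4.463 = 98.955 K

98.955 K


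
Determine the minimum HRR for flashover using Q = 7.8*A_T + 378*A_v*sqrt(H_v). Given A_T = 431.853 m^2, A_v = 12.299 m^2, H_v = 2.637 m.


7.8*A_T = 3368.5
sqrt(H_v) = 1.6239
378*A_v*sqrt(H_v) = 7549.5
Q = 3368.5 + 7549.5 = 10918 kW

10918 kW


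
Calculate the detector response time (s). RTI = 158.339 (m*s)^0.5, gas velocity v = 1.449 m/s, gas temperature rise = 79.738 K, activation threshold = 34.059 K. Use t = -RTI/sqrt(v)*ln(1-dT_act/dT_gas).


dT_act/dT_gas = 0.42714
ln(1 - 0.42714) = -0.55711
t = -158.339 / sqrt(1.449) * -0.55711 = 73.281 s

73.281 s


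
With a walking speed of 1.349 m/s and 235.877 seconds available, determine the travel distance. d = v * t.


d = 1.349 * 235.877 = 318.20 m

318.20 m


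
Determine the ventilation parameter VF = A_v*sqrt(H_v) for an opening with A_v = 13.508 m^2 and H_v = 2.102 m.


sqrt(H_v) = 1.4498
VF = 13.508 * 1.4498 = 19.584 m^(5/2)

19.584 m^(5/2)


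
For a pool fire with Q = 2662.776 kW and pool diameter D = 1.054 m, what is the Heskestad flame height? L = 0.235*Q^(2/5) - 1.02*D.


Q^(2/5) = 23.450
0.235 * Q^(2/5) = 5.5106
1.02 * D = 1.0751
L = 4.4356 m

4.4356 m


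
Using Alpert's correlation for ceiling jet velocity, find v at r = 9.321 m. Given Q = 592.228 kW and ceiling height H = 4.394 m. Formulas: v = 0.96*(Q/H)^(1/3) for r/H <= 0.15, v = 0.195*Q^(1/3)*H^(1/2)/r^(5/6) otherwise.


r/H = 9.321 / 4.394 = 2.1213
r/H > 0.15, so v = 0.195*Q^(1/3)*H^(1/2)/r^(5/6)
Q^(1/3) = 8.3978
H^(1/2) = 2.0962
r^(5/6) = 6.4252
v = 0.195 * 8.3978 * 2.0962 / 6.4252 = 0.53425 m/s

0.53425 m/s


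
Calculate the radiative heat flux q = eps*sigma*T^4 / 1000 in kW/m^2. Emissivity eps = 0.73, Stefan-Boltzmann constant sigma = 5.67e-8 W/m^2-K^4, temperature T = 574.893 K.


T^4 = 1.0923e+11
q = 0.73 * 5.67e-8 * 1.0923e+11 / 1000 = 4.5212 kW/m^2

4.5212 kW/m^2


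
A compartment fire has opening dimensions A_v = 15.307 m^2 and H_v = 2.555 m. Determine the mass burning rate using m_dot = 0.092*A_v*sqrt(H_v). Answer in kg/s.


sqrt(H_v) = 1.5984
m_dot = 0.092 * 15.307 * 1.5984 = 2.2510 kg/s

2.2510 kg/s


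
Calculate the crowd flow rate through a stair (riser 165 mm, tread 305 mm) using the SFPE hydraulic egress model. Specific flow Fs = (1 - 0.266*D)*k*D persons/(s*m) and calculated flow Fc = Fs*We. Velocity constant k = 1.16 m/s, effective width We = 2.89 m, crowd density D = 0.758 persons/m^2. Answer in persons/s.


1 - 0.266*D = 1 - 0.266*0.758 = 0.79837
Fs = 0.79837 * 1.16 * 0.758 = 0.70199 persons/(s*m)
Fc = 0.70199 * 2.89 = 2.0288 persons/s

2.0288 persons/s


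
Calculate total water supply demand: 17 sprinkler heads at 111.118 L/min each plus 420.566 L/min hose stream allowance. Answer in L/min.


Sprinkler demand = 17 * 111.118 = 1889.006 L/min
Total = 1889.006 + 420.566 = 2309.572 L/min

2309.572 L/min


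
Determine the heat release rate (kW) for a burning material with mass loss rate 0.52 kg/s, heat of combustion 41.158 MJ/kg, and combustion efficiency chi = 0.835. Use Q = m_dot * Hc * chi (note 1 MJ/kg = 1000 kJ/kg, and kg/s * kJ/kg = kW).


Hc = 41.158 MJ/kg = 41.158 * 1000 kJ/kg = 41158 kJ/kg
Q = 0.52 kg/s * 41158 kJ/kg * 0.835 = 17871 kW

17871 kW


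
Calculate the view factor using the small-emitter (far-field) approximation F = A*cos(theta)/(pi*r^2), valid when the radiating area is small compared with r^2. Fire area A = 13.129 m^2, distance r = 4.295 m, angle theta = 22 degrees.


cos(22 deg) = 0.92718
pi*r^2 = 57.953
F = 13.129 * 0.92718 / 57.953 = 0.21005

0.21005


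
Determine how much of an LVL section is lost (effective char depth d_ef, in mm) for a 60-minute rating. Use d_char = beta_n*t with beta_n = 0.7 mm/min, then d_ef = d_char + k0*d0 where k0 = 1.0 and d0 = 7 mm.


d_char = 0.7 * 60 = 42 mm
d_ef = 42 + 1.0*7 = 49 mm

49 mm


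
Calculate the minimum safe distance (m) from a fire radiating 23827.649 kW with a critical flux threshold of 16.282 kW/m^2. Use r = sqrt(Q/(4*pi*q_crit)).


4*pi*q_crit = 204.61
Q/(4*pi*q_crit) = 116.46
r = sqrt(116.46) = 10.791 m

10.791 m


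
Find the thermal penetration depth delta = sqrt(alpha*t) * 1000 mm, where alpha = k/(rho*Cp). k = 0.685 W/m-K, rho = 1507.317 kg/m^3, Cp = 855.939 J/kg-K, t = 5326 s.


alpha = 0.685 / (1507.317 * 855.939) = 5.3094e-07 m^2/s
alpha * t = 0.0028278
delta = sqrt(0.0028278) * 1000 = 53.177 mm

53.177 mm


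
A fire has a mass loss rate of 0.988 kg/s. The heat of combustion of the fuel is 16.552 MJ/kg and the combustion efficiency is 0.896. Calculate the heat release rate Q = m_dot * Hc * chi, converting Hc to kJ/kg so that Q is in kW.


Hc = 16.552 MJ/kg = 16.552 * 1000 kJ/kg = 16552 kJ/kg
Q = 0.988 kg/s * 16552 kJ/kg * 0.896 = 14653 kW

14653 kW


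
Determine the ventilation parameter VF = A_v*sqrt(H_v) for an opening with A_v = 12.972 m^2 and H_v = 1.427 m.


sqrt(H_v) = 1.1946
VF = 12.972 * 1.1946 = 15.496 m^(5/2)

15.496 m^(5/2)


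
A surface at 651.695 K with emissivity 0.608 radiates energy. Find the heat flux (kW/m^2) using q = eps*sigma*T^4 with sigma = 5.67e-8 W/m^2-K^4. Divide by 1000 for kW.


T^4 = 1.8038e+11
q = 0.608 * 5.67e-8 * 1.8038e+11 / 1000 = 6.2182 kW/m^2

6.2182 kW/m^2


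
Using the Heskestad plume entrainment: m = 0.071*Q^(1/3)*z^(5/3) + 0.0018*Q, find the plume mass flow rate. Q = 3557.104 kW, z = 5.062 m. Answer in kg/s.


Q^(1/3) = 15.265
z^(5/3) = 14.923
First term = 0.071 * 15.265 * 14.923 = 16.174
Second term = 0.0018 * 3557.104 = 6.4028
m = 22.577 kg/s

22.577 kg/s


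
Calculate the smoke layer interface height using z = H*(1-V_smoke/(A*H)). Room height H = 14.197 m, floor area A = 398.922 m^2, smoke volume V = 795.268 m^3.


V/(A*H) = 0.14042
1 - 0.14042 = 0.85958
z = 14.197 * 0.85958 = 12.203 m

12.203 m


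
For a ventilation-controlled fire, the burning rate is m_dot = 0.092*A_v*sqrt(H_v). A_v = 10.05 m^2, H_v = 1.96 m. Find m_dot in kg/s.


sqrt(H_v) = 1.4
m_dot = 0.092 * 10.05 * 1.4 = 1.2944 kg/s

1.2944 kg/s


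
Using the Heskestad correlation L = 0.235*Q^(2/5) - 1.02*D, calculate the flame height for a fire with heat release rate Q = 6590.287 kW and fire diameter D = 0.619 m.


Q^(2/5) = 33.695
0.235 * Q^(2/5) = 7.9183
1.02 * D = 0.63138
L = 7.2869 m

7.2869 m


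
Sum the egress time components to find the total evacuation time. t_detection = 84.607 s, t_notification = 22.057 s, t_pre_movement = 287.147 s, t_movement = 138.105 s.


Total = 84.607 + 22.057 + 287.147 + 138.105 = 531.916 s

531.916 s


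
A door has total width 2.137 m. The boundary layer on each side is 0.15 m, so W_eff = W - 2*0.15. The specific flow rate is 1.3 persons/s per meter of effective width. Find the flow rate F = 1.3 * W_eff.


W_eff = 2.137 - 0.30 = 1.837 m
F = 1.3 * 1.837 = 2.3881 persons/s

2.3881 persons/s


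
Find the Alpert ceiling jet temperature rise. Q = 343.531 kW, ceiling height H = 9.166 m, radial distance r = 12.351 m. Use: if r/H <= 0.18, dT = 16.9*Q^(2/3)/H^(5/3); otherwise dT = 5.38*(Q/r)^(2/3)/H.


r/H = 12.351 / 9.166 = 1.3475
r/H > 0.18, so dT = 5.38*(Q/r)^(2/3)/H
Q/r = 27.814
(Q/r)^(2/3) = 9.1800
dT = 5.38 * 9.1800 / 9.166 = 5.3882 K

5.3882 K


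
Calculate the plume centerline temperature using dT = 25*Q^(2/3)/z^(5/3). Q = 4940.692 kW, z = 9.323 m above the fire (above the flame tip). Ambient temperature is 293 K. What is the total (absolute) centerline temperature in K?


Q^(2/3) = 290.08
z^(5/3) = 41.298
dT = 25 * 290.08 / 41.298 = 175.61 K
T = 293 + 175.61 = 468.61 K

468.61 K


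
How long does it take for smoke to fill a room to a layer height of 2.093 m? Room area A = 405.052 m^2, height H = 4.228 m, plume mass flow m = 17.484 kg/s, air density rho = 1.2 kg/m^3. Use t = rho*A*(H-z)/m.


H - z = 2.135 m
t = 1.2 * 405.052 * 2.135 / 17.484 = 59.354 s

59.354 s


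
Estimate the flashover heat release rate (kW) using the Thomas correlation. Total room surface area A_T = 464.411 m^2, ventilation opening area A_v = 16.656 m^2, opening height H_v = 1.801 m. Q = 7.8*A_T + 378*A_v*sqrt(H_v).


7.8*A_T = 3622.4
sqrt(H_v) = 1.3420
378*A_v*sqrt(H_v) = 8449.3
Q = 3622.4 + 8449.3 = 12072 kW

12072 kW


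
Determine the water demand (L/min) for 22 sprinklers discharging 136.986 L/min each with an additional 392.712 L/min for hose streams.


Sprinkler demand = 22 * 136.986 = 3013.692 L/min
Total = 3013.692 + 392.712 = 3406.404 L/min

3406.404 L/min


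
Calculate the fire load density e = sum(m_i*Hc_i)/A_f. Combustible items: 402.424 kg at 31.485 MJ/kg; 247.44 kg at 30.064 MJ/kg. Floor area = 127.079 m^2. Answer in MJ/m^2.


Total energy = 402.424*31.485 + 247.44*30.064
= 12670.32 + 7439.036
= 20109.36 MJ
e = 20109.36 / 127.079 = 158.24 MJ/m^2

158.24 MJ/m^2


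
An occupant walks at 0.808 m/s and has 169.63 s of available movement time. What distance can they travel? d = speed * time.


d = 0.808 * 169.63 = 137.06 m

137.06 m


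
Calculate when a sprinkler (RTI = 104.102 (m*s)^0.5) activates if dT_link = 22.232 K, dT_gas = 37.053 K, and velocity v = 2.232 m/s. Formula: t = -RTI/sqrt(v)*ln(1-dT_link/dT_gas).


dT_link/dT_gas = 0.60001
ln(1 - 0.60001) = -0.91630
t = -104.102 / sqrt(2.232) * -0.91630 = 63.849 s

63.849 s


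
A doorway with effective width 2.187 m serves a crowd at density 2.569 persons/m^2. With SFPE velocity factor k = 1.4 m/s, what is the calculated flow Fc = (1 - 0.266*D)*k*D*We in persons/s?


1 - 0.266*D = 1 - 0.266*2.569 = 0.31665
Fs = 0.31665 * 1.4 * 2.569 = 1.1388 persons/(s*m)
Fc = 1.1388 * 2.187 = 2.4907 persons/s

2.4907 persons/s


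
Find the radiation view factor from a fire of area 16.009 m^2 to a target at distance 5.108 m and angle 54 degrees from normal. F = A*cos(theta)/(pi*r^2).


cos(54 deg) = 0.58779
pi*r^2 = 81.969
F = 16.009 * 0.58779 / 81.969 = 0.11480

0.11480


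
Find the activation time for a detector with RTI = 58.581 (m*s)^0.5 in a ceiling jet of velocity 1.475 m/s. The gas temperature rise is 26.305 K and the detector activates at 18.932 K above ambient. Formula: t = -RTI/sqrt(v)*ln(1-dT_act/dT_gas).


dT_act/dT_gas = 0.71971
ln(1 - 0.71971) = -1.2719
t = -58.581 / sqrt(1.475) * -1.2719 = 61.352 s

61.352 s


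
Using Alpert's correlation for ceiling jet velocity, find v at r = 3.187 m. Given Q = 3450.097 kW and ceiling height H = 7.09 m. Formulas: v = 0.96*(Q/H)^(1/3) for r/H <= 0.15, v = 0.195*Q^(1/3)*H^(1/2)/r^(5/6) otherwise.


r/H = 3.187 / 7.09 = 0.44951
r/H > 0.15, so v = 0.195*Q^(1/3)*H^(1/2)/r^(5/6)
Q^(1/3) = 15.110
H^(1/2) = 2.6627
r^(5/6) = 2.6272
v = 0.195 * 15.110 * 2.6627 / 2.6272 = 2.9864 m/s

2.9864 m/s


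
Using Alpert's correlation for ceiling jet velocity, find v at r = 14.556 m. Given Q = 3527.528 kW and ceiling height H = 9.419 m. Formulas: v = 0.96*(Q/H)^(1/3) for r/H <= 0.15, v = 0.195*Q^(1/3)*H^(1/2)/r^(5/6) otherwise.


r/H = 14.556 / 9.419 = 1.5454
r/H > 0.15, so v = 0.195*Q^(1/3)*H^(1/2)/r^(5/6)
Q^(1/3) = 15.223
H^(1/2) = 3.0690
r^(5/6) = 9.3154
v = 0.195 * 15.223 * 3.0690 / 9.3154 = 0.97797 m/s

0.97797 m/s


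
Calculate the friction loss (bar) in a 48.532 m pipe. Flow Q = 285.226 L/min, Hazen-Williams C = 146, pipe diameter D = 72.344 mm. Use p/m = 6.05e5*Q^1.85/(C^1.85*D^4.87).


Q^1.85 = 34842
C^1.85 = 10094
D^4.87 = 1.1358e+09
p/m = 0.0018387 bar/m
p_total = 0.0018387 * 48.532 = 0.089236 bar

0.089236 bar


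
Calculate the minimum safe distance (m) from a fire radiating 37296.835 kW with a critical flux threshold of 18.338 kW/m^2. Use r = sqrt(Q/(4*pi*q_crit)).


4*pi*q_crit = 230.44
Q/(4*pi*q_crit) = 161.85
r = sqrt(161.85) = 12.722 m

12.722 m


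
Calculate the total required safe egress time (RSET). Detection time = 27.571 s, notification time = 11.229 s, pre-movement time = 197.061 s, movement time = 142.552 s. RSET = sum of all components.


Total = 27.571 + 11.229 + 197.061 + 142.552 = 378.413 s

378.413 s


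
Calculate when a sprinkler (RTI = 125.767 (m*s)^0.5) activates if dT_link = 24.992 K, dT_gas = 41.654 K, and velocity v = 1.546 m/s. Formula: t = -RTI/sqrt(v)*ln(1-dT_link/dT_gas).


dT_link/dT_gas = 0.59999
ln(1 - 0.59999) = -0.91627
t = -125.767 / sqrt(1.546) * -0.91627 = 92.680 s

92.680 s


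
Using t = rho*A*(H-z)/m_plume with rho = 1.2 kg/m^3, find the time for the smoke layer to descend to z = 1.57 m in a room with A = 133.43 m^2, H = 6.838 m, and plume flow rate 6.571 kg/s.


H - z = 5.268 m
t = 1.2 * 133.43 * 5.268 / 6.571 = 128.37 s

128.37 s


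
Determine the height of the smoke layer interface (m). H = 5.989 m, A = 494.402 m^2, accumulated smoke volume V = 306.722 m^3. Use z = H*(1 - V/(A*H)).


V/(A*H) = 0.10359
1 - 0.10359 = 0.89641
z = 5.989 * 0.89641 = 5.3686 m

5.3686 m


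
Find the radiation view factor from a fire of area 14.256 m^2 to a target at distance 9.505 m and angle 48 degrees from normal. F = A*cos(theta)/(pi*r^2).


cos(48 deg) = 0.66913
pi*r^2 = 283.83
F = 14.256 * 0.66913 / 283.83 = 0.033609

0.033609


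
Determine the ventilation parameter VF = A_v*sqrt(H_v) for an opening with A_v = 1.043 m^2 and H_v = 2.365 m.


sqrt(H_v) = 1.5379
VF = 1.043 * 1.5379 = 1.6040 m^(5/2)

1.6040 m^(5/2)


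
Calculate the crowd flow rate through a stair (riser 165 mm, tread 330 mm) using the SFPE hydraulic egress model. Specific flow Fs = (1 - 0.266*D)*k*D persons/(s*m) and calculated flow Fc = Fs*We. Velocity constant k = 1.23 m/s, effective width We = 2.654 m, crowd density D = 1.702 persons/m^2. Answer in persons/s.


1 - 0.266*D = 1 - 0.266*1.702 = 0.54727
Fs = 0.54727 * 1.23 * 1.702 = 1.1457 persons/(s*m)
Fc = 1.1457 * 2.654 = 3.0406 persons/s

3.0406 persons/s


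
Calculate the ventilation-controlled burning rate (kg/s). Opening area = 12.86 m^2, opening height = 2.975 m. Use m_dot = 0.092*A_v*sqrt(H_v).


sqrt(H_v) = 1.7248
m_dot = 0.092 * 12.86 * 1.7248 = 2.0407 kg/s

2.0407 kg/s
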